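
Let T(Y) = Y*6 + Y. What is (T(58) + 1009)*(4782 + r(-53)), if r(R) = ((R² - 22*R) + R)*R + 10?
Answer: -287349710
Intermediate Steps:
T(Y) = 7*Y (T(Y) = 6*Y + Y = 7*Y)
r(R) = 10 + R*(R² - 21*R) (r(R) = (R² - 21*R)*R + 10 = R*(R² - 21*R) + 10 = 10 + R*(R² - 21*R))
(T(58) + 1009)*(4782 + r(-53)) = (7*58 + 1009)*(4782 + (10 + (-53)³ - 21*(-53)²)) = (406 + 1009)*(4782 + (10 - 148877 - 21*2809)) = 1415*(4782 + (10 - 148877 - 58989)) = 1415*(4782 - 207856) = 1415*(-203074) = -287349710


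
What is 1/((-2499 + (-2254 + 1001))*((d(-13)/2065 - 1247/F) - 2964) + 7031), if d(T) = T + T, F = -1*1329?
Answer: 392055/4361410257209 ≈ 8.9892e-8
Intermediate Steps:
F = -1329
d(T) = 2*T
1/((-2499 + (-2254 + 1001))*((d(-13)/2065 - 1247/F) - 2964) + 7031) = 1/((-2499 + (-2254 + 1001))*(((2*(-13))/2065 - 1247/(-1329)) - 2964) + 7031) = 1/((-2499 - 1253)*((-26*1/2065 - 1247*(-1/1329)) - 2964) + 7031) = 1/(-3752*((-26/2065 + 1247/1329) - 2964) + 7031) = 1/(-3752*(2540501/2744385 - 2964) + 7031) = 1/(-3752*(-8131816639/2744385) + 7031) = 1/(4358653718504/392055 + 7031) = 1/(4361410257209/392055) = 392055/4361410257209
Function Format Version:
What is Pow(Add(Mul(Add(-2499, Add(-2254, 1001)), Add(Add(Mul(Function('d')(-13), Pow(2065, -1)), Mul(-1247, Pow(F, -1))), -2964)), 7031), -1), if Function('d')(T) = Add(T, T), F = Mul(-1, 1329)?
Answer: Rational(392055, 4361410257209) ≈ 8.9892e-8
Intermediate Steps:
F = -1329
Function('d')(T) = Mul(2, T)
Pow(Add(Mul(Add(-2499, Add(-2254, 1001)), Add(Add(Mul(Function('d')(-13), Pow(2065, -1)), Mul(-1247, Pow(F, -1))), -2964)), 7031), -1) = Pow(Add(Mul(Add(-2499, Add(-2254, 1001)), Add(Add(Mul(Mul(2, -13), Pow(2065, -1)), Mul(-1247, Pow(-1329, -1))), -2964)), 7031), -1) = Pow(Add(Mul(Add(-2499, -1253), Add(Add(Mul(-26, Rational(1, 2065)), Mul(-1247, Rational(-1, 1329))), -2964)), 7031), -1) = Pow(Add(Mul(-3752, Add(Add(Rational(-26, 2065), Rational(1247, 1329)), -2964)), 7031), -1) = Pow(Add(Mul(-3752, Add(Rational(2540501, 2744385), -2964)), 7031), -1) = Pow(Add(Mul(-3752, Rational(-8131816639, 2744385)), 7031), -1) = Pow(Add(Rational(4358653718504, 392055), 7031), -1) = Pow(Rational(4361410257209, 392055), -1) = Rational(392055, 4361410257209)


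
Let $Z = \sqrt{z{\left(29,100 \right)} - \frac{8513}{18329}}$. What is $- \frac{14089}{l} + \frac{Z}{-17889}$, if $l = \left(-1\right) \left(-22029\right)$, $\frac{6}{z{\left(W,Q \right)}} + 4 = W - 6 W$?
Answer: $- \frac{14089}{22029} - \frac{i \sqrt{3764469387631}}{48855234669} \approx -0.63957 - 3.9714 \cdot 10^{-5} i$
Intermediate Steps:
$z{\left(W,Q \right)} = \frac{6}{-4 - 5 W}$ ($z{\left(W,Q \right)} = \frac{6}{-4 + \left(W - 6 W\right)} = \frac{6}{-4 - 5 W}$)
$Z = \frac{i \sqrt{3764469387631}}{2731021}$ ($Z = \sqrt{- \frac{6}{4 + 5 \cdot 29} - \frac{8513}{18329}} = \sqrt{- \frac{6}{4 + 145} - \frac{8513}{18329}} = \sqrt{- \frac{6}{149} - \frac{8513}{18329}} = \sqrt{- \frac{1378411}{2731021}} = \frac{i \sqrt{3764469387631}}{2731021} \approx 0.71044 i$)
$l = 22029$
$- \frac{14089}{l} + \frac{Z}{-17889} = - \frac{14089}{22029} + \frac{\frac{1}{2731021} i \sqrt{3764469387631}}{-17889} = \left(-14089\right) \frac{1}{22029} + \frac{i \sqrt{3764469387631}}{2731021} \left(- \frac{1}{17889}\right) = - \frac{14089}{22029} - \frac{i \sqrt{3764469387631}}{48855234669}$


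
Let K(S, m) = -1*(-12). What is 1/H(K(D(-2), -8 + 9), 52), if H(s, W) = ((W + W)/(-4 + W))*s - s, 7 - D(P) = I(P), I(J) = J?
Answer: 1/14 ≈ 0.071429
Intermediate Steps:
D(P) = 7 - P
K(S, m) = 12
H(s, W) = -s + 2*W*s/(-4 + W) (H(s, W) = ((2*W)/(-4 + W))*s - s = (2*W/(-4 + W))*s - s = 2*W*s/(-4 + W) - s = -s + 2*W*s/(-4 + W))
1/H(K(D(-2), -8 + 9), 52) = 1/(12*(4 + 52)/(-4 + 52)) = 1/(12*56/48) = 1/(12*(1/48)*56) = 1/14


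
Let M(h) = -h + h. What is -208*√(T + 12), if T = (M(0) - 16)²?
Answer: -416*√67 ≈ -3405.1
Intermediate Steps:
M(h) = 0
T = 256 (T = (0 - 16)² = (-16)² = 256)
-208*√(T + 12) = -208*√(256 + 12) = -416*√67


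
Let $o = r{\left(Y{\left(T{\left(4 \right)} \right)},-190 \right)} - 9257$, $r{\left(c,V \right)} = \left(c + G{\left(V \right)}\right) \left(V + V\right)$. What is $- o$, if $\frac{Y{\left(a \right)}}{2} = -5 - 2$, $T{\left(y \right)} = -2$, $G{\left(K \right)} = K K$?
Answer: $13721937$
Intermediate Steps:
$G{\left(K \right)} = K^{2}$
$Y{\left(a \right)} = -14$ ($Y{\left(a \right)} = 2 \left(-5 - 2\right) = 2 \left(-7\right) = -14$)
$r{\left(c,V \right)} = 2 V \left(c + V^{2}\right)$ ($r{\left(c,V \right)} = \left(c + V^{2}\right) \left(V + V\right) = \left(c + V^{2}\right) 2 V = 2 V \left(c + V^{2}\right)$)
$o = -13721937$ ($o = 2 \left(-190\right) \left(-14 + \left(-190\right)^{2}\right) - 9257 = 2 \left(-190\right) \left(-14 + 36100\right) - 9257 = 2 \left(-190\right) 36086 - 9257 = -13712680 - 9257 = -13721937$)
$- o = \left(-1\right) \left(-13721937\right) = 13721937$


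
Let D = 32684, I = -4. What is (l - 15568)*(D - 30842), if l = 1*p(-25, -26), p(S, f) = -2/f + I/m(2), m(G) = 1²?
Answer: -372885270/13 ≈ -2.8683e+7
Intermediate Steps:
m(G) = 1
p(S, f) = -4 - 2/f (p(S, f) = -2/f - 4/1 = -2/f - 4*1 = -2/f - 4 = -4 - 2/f)
l = -51/13 (l = 1*(-4 - 2/(-26)) = 1*(-4 - 2*(-1/26)) = 1*(-4 + 1/13) = 1*(-51/13) = -51/13 ≈ -3.9231)
(l - 15568)*(D - 30842) = (-51/13 - 15568)*(32684 - 30842) = -202435/13*1842 = -372885270/13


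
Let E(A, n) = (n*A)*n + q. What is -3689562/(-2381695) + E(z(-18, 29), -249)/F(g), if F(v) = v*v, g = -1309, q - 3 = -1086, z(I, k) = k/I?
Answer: 12163012610479/8161978260590 ≈ 1.4902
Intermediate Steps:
q = -1083 (q = 3 - 1086 = -1083)
F(v) = v²
E(A, n) = -1083 + A*n² (E(A, n) = (n*A)*n - 1083 = (A*n)*n - 1083 = A*n² - 1083 = -1083 + A*n²)
-3689562/(-2381695) + E(z(-18, 29), -249)/F(g) = -3689562/(-2381695) + (-1083 + (29/(-18))*(-249)²)/((-1309)²) = -3689562*(-1/2381695) + (-1083 + (29*(-1/18))*62001)/1713481 = 3689562/2381695 + (-1083 - 29/18*62001)*(1/1713481) = 3689562/2381695 + (-1083 - 199781/2)*(1/1713481) = 3689562/2381695 - 201947/2*1/1713481 = 3689562/2381695 - 201947/3426962 = 12163012610479/8161978260590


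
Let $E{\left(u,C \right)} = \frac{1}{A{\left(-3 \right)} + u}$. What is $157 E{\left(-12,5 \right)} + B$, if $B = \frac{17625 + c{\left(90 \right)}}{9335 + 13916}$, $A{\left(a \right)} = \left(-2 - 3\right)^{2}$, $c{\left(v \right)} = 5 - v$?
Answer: $\frac{3878427}{302263} \approx 12.831$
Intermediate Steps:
$A{\left(a \right)} = 25$ ($A{\left(a \right)} = \left(-5\right)^{2} = 25$)
$B = \frac{17540}{23251}$ ($B = \frac{17625 + \left(5 - 90\right)}{9335 + 13916} = \frac{17625 + \left(5 - 90\right)}{23251} = \left(17625 - 85\right) \frac{1}{23251} = 17540 \cdot \frac{1}{23251} = \frac{17540}{23251} \approx 0.75438$)
$E{\left(u,C \right)} = \frac{1}{25 + u}$
$157 E{\left(-12,5 \right)} + B = \frac{157}{25 - 12} + \frac{17540}{23251} = \frac{157}{13} + \frac{17540}{23251} = \frac{3878427}{302263}$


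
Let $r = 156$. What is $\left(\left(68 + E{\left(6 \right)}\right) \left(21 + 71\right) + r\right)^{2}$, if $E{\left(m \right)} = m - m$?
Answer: $41113744$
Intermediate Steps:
$E{\left(m \right)} = 0$
$\left(\left(68 + E{\left(6 \right)}\right) \left(21 + 71\right) + r\right)^{2} = \left(\left(68 + 0\right) \left(21 + 71\right) + 156\right)^{2} = \left(68 \cdot 92 + 156\right)^{2} = \left(6256 + 156\right)^{2} = 6412^{2} = 41113744$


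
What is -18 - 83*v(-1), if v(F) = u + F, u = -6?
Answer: 563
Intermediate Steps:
v(F) = -6 + F
-18 - 83*v(-1) = -18 - 83*(-6 - 1) = -18 - 83*(-7) = -18 + 581 = 563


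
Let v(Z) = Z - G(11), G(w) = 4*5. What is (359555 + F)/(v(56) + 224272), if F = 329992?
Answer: 689547/224308 ≈ 3.0741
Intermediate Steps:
G(w) = 20
v(Z) = -20 + Z (v(Z) = Z - 1*20 = Z - 20 = -20 + Z)
(359555 + F)/(v(56) + 224272) = (359555 + 329992)/((-20 + 56) + 224272) = 689547/(36 + 224272) = 689547/224308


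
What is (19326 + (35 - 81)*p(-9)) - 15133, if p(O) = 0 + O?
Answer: 4607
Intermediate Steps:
p(O) = O
(19326 + (35 - 81)*p(-9)) - 15133 = (19326 + (35 - 81)*(-9)) - 15133 = (19326 - 46*(-9)) - 15133 = (19326 + 414) - 15133 = 19740 - 15133 = 4607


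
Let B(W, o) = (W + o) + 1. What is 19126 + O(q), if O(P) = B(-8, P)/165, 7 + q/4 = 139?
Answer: 3156311/165 ≈ 19129.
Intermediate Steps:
q = 528 (q = -28 + 4*139 = -28 + 556 = 528)
B(W, o) = 1 + W + o
O(P) = -7/165 + P/165 (O(P) = (1 - 8 + P)/165 = (-7 + P)*(1/165) = -7/165 + P/165)
19126 + O(q) = 19126 + (-7/165 + (1/165)*528) = 19126 + (-7/165 + 16/5) = 19126 + 521/165 = 3156311/165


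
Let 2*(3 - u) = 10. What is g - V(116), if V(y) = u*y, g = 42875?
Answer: 43107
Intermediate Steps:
u = -2 (u = 3 - ½*10 = 3 - 5 = -2)
V(y) = -2*y
g - V(116) = 42875 - (-2)*116 = 42875 - 1*(-232) = 42875 + 232 = 43107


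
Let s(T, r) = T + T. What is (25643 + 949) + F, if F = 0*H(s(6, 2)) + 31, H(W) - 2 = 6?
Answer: 26623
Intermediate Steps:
s(T, r) = 2*T
H(W) = 8 (H(W) = 2 + 6 = 8)
F = 31 (F = 0*8 + 31 = 0 + 31 = 31)
(25643 + 949) + F = (25643 + 949) + 31 = 26592 + 31 = 26623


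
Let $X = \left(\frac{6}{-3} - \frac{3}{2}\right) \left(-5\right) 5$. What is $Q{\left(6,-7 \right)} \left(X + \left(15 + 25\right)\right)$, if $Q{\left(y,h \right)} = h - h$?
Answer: $0$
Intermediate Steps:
$Q{\left(y,h \right)} = 0$
$X = \frac{175}{2}$ ($X = \left(6 \left(- \frac{1}{3}\right) - \frac{3}{2}\right) \left(-5\right) 5 = \left(-2 - \frac{3}{2}\right) \left(-5\right) 5 = \left(- \frac{7}{2}\right) \left(-5\right) 5 = \frac{35}{2} \cdot 5 = \frac{175}{2} \approx 87.5$)
$Q{\left(6,-7 \right)} \left(X + \left(15 + 25\right)\right) = 0 \left(\frac{175}{2} + \left(15 + 25\right)\right) = 0 \left(\frac{175}{2} + 40\right) = 0 \cdot \frac{255}{2} = 0$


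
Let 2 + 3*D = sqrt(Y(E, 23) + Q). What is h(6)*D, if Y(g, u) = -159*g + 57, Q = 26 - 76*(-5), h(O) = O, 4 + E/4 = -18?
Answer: -4 + 14*sqrt(295) ≈ 236.46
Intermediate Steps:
E = -88 (E = -16 + 4*(-18) = -16 - 72 = -88)
Q = 406 (Q = 26 + 380 = 406)
Y(g, u) = 57 - 159*g
D = -2/3 + 7*sqrt(295)/3 (D = -2/3 + sqrt((57 - 159*(-88)) + 406)/3 = -2/3 + sqrt((57 + 13992) + 406)/3 = -2/3 + sqrt(14049 + 406)/3 = -2/3 + sqrt(14455)/3 = -2/3 + (7*sqrt(295))/3 = -2/3 + 7*sqrt(295)/3 ≈ 39.410)
h(6)*D = 6*(-2/3 + 7*sqrt(295)/3) = -4 + 14*sqrt(295)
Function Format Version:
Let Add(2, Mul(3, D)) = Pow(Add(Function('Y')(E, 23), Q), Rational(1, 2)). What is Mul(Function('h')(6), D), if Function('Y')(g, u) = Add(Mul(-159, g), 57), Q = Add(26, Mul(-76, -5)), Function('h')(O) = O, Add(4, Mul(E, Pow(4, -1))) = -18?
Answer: Add(-4, Mul(14, Pow(295, Rational(1, 2)))) ≈ 236.46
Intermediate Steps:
E = -88 (E = Add(-16, Mul(4, -18)) = Add(-16, -72) = -88)
Q = 406 (Q = Add(26, 380) = 406)
Function('Y')(g, u) = Add(57, Mul(-159, g))
D = Add(Rational(-2, 3), Mul(Rational(7, 3), Pow(295, Rational(1, 2)))) (D = Add(Rational(-2, 3), Mul(Rational(1, 3), Pow(Add(Add(57, Mul(-159, -88)), 406), Rational(1, 2)))) = Add(Rational(-2, 3), Mul(Rational(1, 3), Pow(Add(Add(57, 13992), 406), Rational(1, 2)))) = Add(Rational(-2, 3), Mul(Rational(1, 3), Pow(Add(14049, 406), Rational(1, 2)))) = Add(Rational(-2, 3), Mul(Rational(1, 3), Pow(14455, Rational(1, 2)))) = Add(Rational(-2, 3), Mul(Rational(1, 3), Mul(7, Pow(295, Rational(1, 2))))) = Add(Rational(-2, 3), Mul(Rational(7, 3), Pow(295, Rational(1, 2)))) ≈ 39.410)
Mul(Function('h')(6), D) = Mul(6, Add(Rational(-2, 3), Mul(Rational(7, 3), Pow(295, Rational(1, 2))))) = Add(-4, Mul(14, Pow(295, Rational(1, 2))))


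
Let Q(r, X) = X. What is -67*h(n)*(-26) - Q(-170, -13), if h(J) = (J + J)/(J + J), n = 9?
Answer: 1755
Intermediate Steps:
h(J) = 1 (h(J) = (2*J)/((2*J)) = (2*J)*(1/(2*J)) = 1)
-67*h(n)*(-26) - Q(-170, -13) = -67*1*(-26) - 1*(-13) = -67*(-26) + 13 = 1742 + 13 = 1755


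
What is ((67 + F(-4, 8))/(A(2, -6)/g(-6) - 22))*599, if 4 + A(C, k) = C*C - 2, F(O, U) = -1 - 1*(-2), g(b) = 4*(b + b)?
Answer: -57504/31 ≈ -1855.0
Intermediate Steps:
g(b) = 8*b (g(b) = 4*(2*b) = 8*b)
F(O, U) = 1 (F(O, U) = -1 + 2 = 1)
A(C, k) = -6 + C² (A(C, k) = -4 + (C*C - 2) = -4 + (C² - 2) = -4 + (-2 + C²) = -6 + C²)
((67 + F(-4, 8))/(A(2, -6)/g(-6) - 22))*599 = ((67 + 1)/((-6 + 2²)/((8*(-6))) - 22))*599 = (68/((-6 + 4)/(-48) - 22))*599 = (68/(-2*(-1/48) - 22))*599 = (68/(1/24 - 22))*599 = (68/(-527/24))*599 = (68*(-24/527))*599 = -96/31*599 = -57504/31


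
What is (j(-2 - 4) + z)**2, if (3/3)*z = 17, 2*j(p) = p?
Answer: 196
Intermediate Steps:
j(p) = p/2
z = 17
(j(-2 - 4) + z)**2 = ((-2 - 4)/2 + 17)**2 = ((1/2)*(-6) + 17)**2 = (-3 + 17)**2 = 14**2 = 196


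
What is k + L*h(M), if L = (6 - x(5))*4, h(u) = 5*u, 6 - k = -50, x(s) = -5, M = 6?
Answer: 1376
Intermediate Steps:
k = 56 (k = 6 - 1*(-50) = 6 + 50 = 56)
L = 44 (L = (6 - 1*(-5))*4 = (6 + 5)*4 = 11*4 = 44)
k + L*h(M) = 56 + 44*(5*6) = 56 + 44*30 = 56 + 1320 = 1376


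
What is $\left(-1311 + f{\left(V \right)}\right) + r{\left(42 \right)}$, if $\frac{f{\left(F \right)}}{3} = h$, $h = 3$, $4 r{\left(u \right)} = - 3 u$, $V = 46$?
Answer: $- \frac{2667}{2} \approx -1333.5$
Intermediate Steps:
$r{\left(u \right)} = - \frac{3 u}{4}$ ($r{\left(u \right)} = \frac{\left(-3\right) u}{4} = - \frac{3 u}{4}$)
$f{\left(F \right)} = 9$ ($f{\left(F \right)} = 3 \cdot 3 = 9$)
$\left(-1311 + f{\left(V \right)}\right) + r{\left(42 \right)} = \left(-1311 + 9\right) - \frac{63}{2} = -1302 - \frac{63}{2} = - \frac{2667}{2}$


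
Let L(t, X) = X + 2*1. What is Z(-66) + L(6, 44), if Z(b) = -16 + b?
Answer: -36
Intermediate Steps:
L(t, X) = 2 + X (L(t, X) = X + 2 = 2 + X)
Z(-66) + L(6, 44) = (-16 - 66) + (2 + 44) = -82 + 46 = -36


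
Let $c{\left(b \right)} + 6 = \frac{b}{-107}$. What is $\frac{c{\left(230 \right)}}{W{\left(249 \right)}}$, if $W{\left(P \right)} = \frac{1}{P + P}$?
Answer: $- \frac{434256}{107} \approx -4058.5$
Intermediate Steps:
$c{\left(b \right)} = -6 - \frac{b}{107}$ ($c{\left(b \right)} = -6 + \frac{b}{-107} = -6 + b \left(- \frac{1}{107}\right) = -6 - \frac{b}{107}$)
$W{\left(P \right)} = \frac{1}{2 P}$
$\frac{c{\left(230 \right)}}{W{\left(249 \right)}} = \frac{-6 - \frac{230}{107}}{\frac{1}{2} \cdot \frac{1}{249}} = - \frac{872 \frac{1}{\frac{1}{498}}}{107} = \left(- \frac{872}{107}\right) 498 = - \frac{434256}{107}$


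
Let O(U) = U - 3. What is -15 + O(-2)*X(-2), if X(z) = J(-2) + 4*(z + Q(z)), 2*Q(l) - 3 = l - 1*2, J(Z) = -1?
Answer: 40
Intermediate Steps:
Q(l) = ½ + l/2 (Q(l) = 3/2 + (l - 1*2)/2 = 3/2 + (l - 2)/2 = 3/2 + (-2 + l)/2 = 3/2 + (-1 + l/2) = ½ + l/2)
O(U) = -3 + U
X(z) = 1 + 6*z (X(z) = -1 + 4*(z + (½ + z/2)) = -1 + 4*(½ + 3*z/2) = -1 + (2 + 6*z) = 1 + 6*z)
-15 + O(-2)*X(-2) = -15 + (-3 - 2)*(1 + 6*(-2)) = -15 - 5*(1 - 12) = -15 - 5*(-11) = -15 + 55 = 40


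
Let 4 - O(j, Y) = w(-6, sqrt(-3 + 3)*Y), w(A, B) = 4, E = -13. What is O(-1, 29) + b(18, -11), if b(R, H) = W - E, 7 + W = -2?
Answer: 4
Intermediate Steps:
W = -9 (W = -7 - 2 = -9)
b(R, H) = 4 (b(R, H) = -9 - 1*(-13) = -9 + 13 = 4)
O(j, Y) = 0 (O(j, Y) = 4 - 1*4 = 4 - 4 = 0)
O(-1, 29) + b(18, -11) = 0 + 4 = 4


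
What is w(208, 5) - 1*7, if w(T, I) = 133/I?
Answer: 98/5 ≈ 19.600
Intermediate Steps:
w(208, 5) - 1*7 = 133/5 - 1*7 = 133*(⅕) - 7 = 133/5 - 7 = 98/5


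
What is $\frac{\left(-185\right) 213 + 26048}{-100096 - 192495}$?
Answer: $\frac{13357}{292591} \approx 0.045651$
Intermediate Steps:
$\frac{\left(-185\right) 213 + 26048}{-100096 - 192495} = \frac{-39405 + 26048}{-292591} = \left(-13357\right) \left(- \frac{1}{292591}\right) = \frac{13357}{292591}$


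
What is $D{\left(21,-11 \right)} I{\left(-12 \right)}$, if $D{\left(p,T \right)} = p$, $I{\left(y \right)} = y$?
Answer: $-252$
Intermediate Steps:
$D{\left(21,-11 \right)} I{\left(-12 \right)} = 21 \left(-12\right) = -252$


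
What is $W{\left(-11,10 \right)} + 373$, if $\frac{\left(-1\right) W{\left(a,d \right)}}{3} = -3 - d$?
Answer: $412$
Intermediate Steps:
$W{\left(a,d \right)} = 9 + 3 d$ ($W{\left(a,d \right)} = - 3 \left(-3 - d\right) = 9 + 3 d$)
$W{\left(-11,10 \right)} + 373 = \left(9 + 3 \cdot 10\right) + 373 = \left(9 + 30\right) + 373 = 39 + 373 = 412$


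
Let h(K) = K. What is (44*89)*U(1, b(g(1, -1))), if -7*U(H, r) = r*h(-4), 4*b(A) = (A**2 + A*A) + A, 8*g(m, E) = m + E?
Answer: 0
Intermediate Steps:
g(m, E) = E/8 + m/8 (g(m, E) = (m + E)/8 = (E + m)/8 = E/8 + m/8)
b(A) = A**2/2 + A/4 (b(A) = ((A**2 + A*A) + A)/4 = ((A**2 + A**2) + A)/4 = (2*A**2 + A)/4 = (A + 2*A**2)/4 = A**2/2 + A/4)
U(H, r) = 4*r/7 (U(H, r) = -r*(-4)/7 = -(-4)*r/7 = 4*r/7)
(44*89)*U(1, b(g(1, -1))) = (44*89)*(4*(((1/8)*(-1) + (1/8)*1)*(1 + 2*((1/8)*(-1) + (1/8)*1))/4)/7) = 3916*(4*((-1/8 + 1/8)*(1 + 2*(-1/8 + 1/8))/4)/7) = 3916*(4*((1/4)*0*(1 + 2*0))/7) = 3916*(4*((1/4)*0*(1 + 0))/7) = 3916*(4*((1/4)*0*1)/7) = 3916*((4/7)*0) = 3916*0 = 0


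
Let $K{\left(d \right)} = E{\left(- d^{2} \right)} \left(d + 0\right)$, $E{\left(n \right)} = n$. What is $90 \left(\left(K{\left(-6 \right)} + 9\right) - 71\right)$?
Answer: $13860$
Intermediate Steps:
$K{\left(d \right)} = - d^{3}$ ($K{\left(d \right)} = - d^{2} \left(d + 0\right) = - d^{2} d = - d^{3}$)
$90 \left(\left(K{\left(-6 \right)} + 9\right) - 71\right) = 90 \left(\left(- \left(-6\right)^{3} + 9\right) - 71\right) = 90 \left(\left(\left(-1\right) \left(-216\right) + 9\right) - 71\right) = 90 \left(\left(216 + 9\right) - 71\right) = 90 \left(225 - 71\right) = 90 \cdot 154 = 13860$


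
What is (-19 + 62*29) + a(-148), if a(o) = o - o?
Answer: 1779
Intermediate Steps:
a(o) = 0
(-19 + 62*29) + a(-148) = (-19 + 62*29) + 0 = (-19 + 1798) + 0 = 1779 + 0 = 1779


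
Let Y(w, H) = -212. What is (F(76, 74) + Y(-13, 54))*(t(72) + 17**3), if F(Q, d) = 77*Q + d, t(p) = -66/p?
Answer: 168405865/6 ≈ 2.8068e+7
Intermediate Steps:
F(Q, d) = d + 77*Q
(F(76, 74) + Y(-13, 54))*(t(72) + 17**3) = ((74 + 77*76) - 212)*(-66/72 + 17**3) = ((74 + 5852) - 212)*(-66*1/72 + 4913) = (5926 - 212)*(-11/12 + 4913) = 5714*(58945/12) = 168405865/6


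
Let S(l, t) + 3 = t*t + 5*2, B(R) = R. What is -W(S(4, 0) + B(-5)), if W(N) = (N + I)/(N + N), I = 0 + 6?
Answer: -2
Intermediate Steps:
I = 6
S(l, t) = 7 + t² (S(l, t) = -3 + (t*t + 5*2) = -3 + (t² + 10) = -3 + (10 + t²) = 7 + t²)
W(N) = (6 + N)/(2*N) (W(N) = (N + 6)/(N + N) = (6 + N)/((2*N)) = (6 + N)*(1/(2*N)) = (6 + N)/(2*N))
-W(S(4, 0) + B(-5)) = -(6 + ((7 + 0²) - 5))/(2*((7 + 0²) - 5)) = -(6 + ((7 + 0) - 5))/(2*((7 + 0) - 5)) = -(6 + (7 - 5))/(2*(7 - 5)) = -(6 + 2)/(2*2) = -8/(2*2) = -1*2 = -2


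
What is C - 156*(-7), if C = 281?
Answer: 1373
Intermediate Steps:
C - 156*(-7) = 281 - 156*(-7) = 281 + 1092 = 1373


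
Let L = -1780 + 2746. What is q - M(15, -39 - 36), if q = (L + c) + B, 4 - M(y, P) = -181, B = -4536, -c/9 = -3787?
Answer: 30328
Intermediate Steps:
c = 34083 (c = -9*(-3787) = 34083)
L = 966
M(y, P) = 185 (M(y, P) = 4 - 1*(-181) = 4 + 181 = 185)
q = 30513 (q = (966 + 34083) - 4536 = 35049 - 4536 = 30513)
q - M(15, -39 - 36) = 30513 - 1*185 = 30513 - 185 = 30328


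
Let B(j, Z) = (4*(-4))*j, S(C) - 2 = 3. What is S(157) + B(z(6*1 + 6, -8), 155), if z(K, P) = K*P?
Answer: 1541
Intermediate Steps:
S(C) = 5 (S(C) = 2 + 3 = 5)
B(j, Z) = -16*j
S(157) + B(z(6*1 + 6, -8), 155) = 5 - 16*(6*1 + 6)*(-8) = 5 - 16*(6 + 6)*(-8) = 5 - 192*(-8) = 5 - 16*(-96) = 5 + 1536 = 1541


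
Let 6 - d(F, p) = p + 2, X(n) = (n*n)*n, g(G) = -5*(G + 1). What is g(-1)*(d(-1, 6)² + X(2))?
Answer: 0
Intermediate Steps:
g(G) = -5 - 5*G (g(G) = -5*(1 + G) = -5 - 5*G)
X(n) = n³ (X(n) = n²*n = n³)
d(F, p) = 4 - p (d(F, p) = 6 - (p + 2) = 6 - (2 + p) = 6 + (-2 - p) = 4 - p)
g(-1)*(d(-1, 6)² + X(2)) = (-5 - 5*(-1))*((4 - 1*6)² + 2³) = (-5 + 5)*((4 - 6)² + 8) = 0*((-2)² + 8) = 0*(4 + 8) = 0*12 = 0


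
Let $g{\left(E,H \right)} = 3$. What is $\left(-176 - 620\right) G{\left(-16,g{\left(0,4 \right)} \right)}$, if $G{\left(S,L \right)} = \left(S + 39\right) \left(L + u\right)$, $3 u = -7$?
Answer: $- \frac{36616}{3} \approx -12205.0$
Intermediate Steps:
$u = - \frac{7}{3}$ ($u = \frac{1}{3} \left(-7\right) = - \frac{7}{3} \approx -2.3333$)
$G{\left(S,L \right)} = \left(39 + S\right) \left(- \frac{7}{3} + L\right)$ ($G{\left(S,L \right)} = \left(S + 39\right) \left(L - \frac{7}{3}\right) = \left(39 + S\right) \left(- \frac{7}{3} + L\right)$)
$\left(-176 - 620\right) G{\left(-16,g{\left(0,4 \right)} \right)} = \left(-176 - 620\right) \left(-91 + 39 \cdot 3 - - \frac{112}{3} + 3 \left(-16\right)\right) = - 796 \left(-91 + 117 + \frac{112}{3} - 48\right) = \left(-796\right) \frac{46}{3} = - \frac{36616}{3}$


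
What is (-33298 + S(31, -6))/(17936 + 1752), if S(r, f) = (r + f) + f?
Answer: -33279/19688 ≈ -1.6903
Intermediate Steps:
S(r, f) = r + 2*f (S(r, f) = (f + r) + f = r + 2*f)
(-33298 + S(31, -6))/(17936 + 1752) = (-33298 + (31 + 2*(-6)))/(17936 + 1752) = (-33298 + (31 - 12))/19688 = (-33298 + 19)*(1/19688) = -33279*1/19688 = -33279/19688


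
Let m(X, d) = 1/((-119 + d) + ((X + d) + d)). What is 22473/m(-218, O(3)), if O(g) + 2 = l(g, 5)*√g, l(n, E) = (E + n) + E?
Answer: -7708239 + 876447*√3 ≈ -6.1902e+6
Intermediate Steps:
l(n, E) = n + 2*E
O(g) = -2 + √g*(10 + g) (O(g) = -2 + (g + 2*5)*√g = -2 + (g + 10)*√g = -2 + (10 + g)*√g = -2 + √g*(10 + g))
m(X, d) = 1/(-119 + X + 3*d) (m(X, d) = 1/((-119 + d) + (X + 2*d)) = 1/(-119 + X + 3*d))
22473/m(-218, O(3)) = 22473/(1/(-119 - 218 + 3*(-2 + √3*(10 + 3)))) = 22473/(1/(-119 - 218 + 3*(-2 + √3*13))) = 22473/(1/(-119 - 218 + 3*(-2 + 13*√3))) = 22473/(1/(-119 - 218 + (-6 + 39*√3))) = 22473/(1/(-343 + 39*√3)) = 22473*(-343 + 39*√3) = -7708239 + 876447*√3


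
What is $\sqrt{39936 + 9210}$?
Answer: $\sqrt{49146} \approx 221.69$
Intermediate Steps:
$\sqrt{39936 + 9210} = \sqrt{49146}$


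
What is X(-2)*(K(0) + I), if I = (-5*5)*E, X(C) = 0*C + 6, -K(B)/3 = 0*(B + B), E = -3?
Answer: 450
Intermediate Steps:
K(B) = 0 (K(B) = -0*(B + B) = -0*2*B = -3*0 = 0)
X(C) = 6 (X(C) = 0 + 6 = 6)
I = 75 (I = -5*5*(-3) = -25*(-3) = 75)
X(-2)*(K(0) + I) = 6*(0 + 75) = 6*75 = 450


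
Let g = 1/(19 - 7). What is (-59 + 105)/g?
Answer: 552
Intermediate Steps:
g = 1/12 ≈ 0.083333
(-59 + 105)/g = (-59 + 105)/(1/12) = 12*46 = 552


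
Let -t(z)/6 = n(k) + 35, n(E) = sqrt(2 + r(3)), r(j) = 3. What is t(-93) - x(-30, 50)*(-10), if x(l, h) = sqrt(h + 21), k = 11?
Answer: -210 - 6*sqrt(5) + 10*sqrt(71) ≈ -139.15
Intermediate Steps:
x(l, h) = sqrt(21 + h)
n(E) = sqrt(5) (n(E) = sqrt(2 + 3) = sqrt(5))
t(z) = -210 - 6*sqrt(5) (t(z) = -6*(sqrt(5) + 35) = -6*(35 + sqrt(5)) = -210 - 6*sqrt(5))
t(-93) - x(-30, 50)*(-10) = (-210 - 6*sqrt(5)) - sqrt(21 + 50)*(-10) = (-210 - 6*sqrt(5)) - sqrt(71)*(-10) = (-210 - 6*sqrt(5)) - (-10)*sqrt(71) = (-210 - 6*sqrt(5)) + 10*sqrt(71) = -210 - 6*sqrt(5) + 10*sqrt(71)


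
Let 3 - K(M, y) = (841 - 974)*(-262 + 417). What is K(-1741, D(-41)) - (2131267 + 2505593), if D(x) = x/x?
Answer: -4616242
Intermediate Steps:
D(x) = 1
K(M, y) = 20618 (K(M, y) = 3 - (841 - 974)*(-262 + 417) = 3 - (-133)*155 = 3 - 1*(-20615) = 3 + 20615 = 20618)
K(-1741, D(-41)) - (2131267 + 2505593) = 20618 - (2131267 + 2505593) = 20618 - 1*4636860 = 20618 - 4636860 = -4616242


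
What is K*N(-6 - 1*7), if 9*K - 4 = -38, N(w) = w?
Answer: 442/9 ≈ 49.111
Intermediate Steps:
K = -34/9 (K = 4/9 + (1/9)*(-38) = 4/9 - 38/9 = -34/9 ≈ -3.7778)
K*N(-6 - 1*7) = -34*(-6 - 1*7)/9 = -34*(-6 - 7)/9 = -34/9*(-13) = 442/9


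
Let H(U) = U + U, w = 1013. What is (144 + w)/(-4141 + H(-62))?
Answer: -1157/4265 ≈ -0.27128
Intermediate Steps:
H(U) = 2*U
(144 + w)/(-4141 + H(-62)) = (144 + 1013)/(-4141 + 2*(-62)) = 1157/(-4141 - 124) = 1157/(-4265) = 1157*(-1/4265) = -1157/4265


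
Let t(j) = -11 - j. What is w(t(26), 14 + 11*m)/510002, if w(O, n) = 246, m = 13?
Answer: 123/255001 ≈ 0.00048235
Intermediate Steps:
w(t(26), 14 + 11*m)/510002 = 246/510002 = 246*(1/510002) = 123/255001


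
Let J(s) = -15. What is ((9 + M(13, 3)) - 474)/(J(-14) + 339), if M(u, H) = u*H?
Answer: -71/54 ≈ -1.3148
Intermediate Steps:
M(u, H) = H*u
((9 + M(13, 3)) - 474)/(J(-14) + 339) = ((9 + 3*13) - 474)/(-15 + 339) = ((9 + 39) - 474)/324 = (48 - 474)*(1/324) = -426*1/324 = -71/54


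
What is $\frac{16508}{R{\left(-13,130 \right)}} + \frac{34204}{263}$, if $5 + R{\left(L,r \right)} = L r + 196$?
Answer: $\frac{46930192}{394237} \approx 119.04$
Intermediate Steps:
$R{\left(L,r \right)} = 191 + L r$ ($R{\left(L,r \right)} = -5 + \left(L r + 196\right) = -5 + \left(196 + L r\right) = 191 + L r$)
$\frac{16508}{R{\left(-13,130 \right)}} + \frac{34204}{263} = \frac{16508}{191 - 1690} + \frac{34204}{263} = \frac{16508}{191 - 1690} + 34204 \cdot \frac{1}{263} = \frac{16508}{-1499} + \frac{34204}{263} = 16508 \left(- \frac{1}{1499}\right) + \frac{34204}{263} = - \frac{16508}{1499} + \frac{34204}{263} = \frac{46930192}{394237}$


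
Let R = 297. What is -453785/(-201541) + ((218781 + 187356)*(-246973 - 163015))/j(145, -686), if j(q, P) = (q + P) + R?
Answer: 8389713322402034/12294001 ≈ 6.8242e+8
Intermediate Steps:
j(q, P) = 297 + P + q (j(q, P) = (q + P) + 297 = (P + q) + 297 = 297 + P + q)
-453785/(-201541) + ((218781 + 187356)*(-246973 - 163015))/j(145, -686) = -453785/(-201541) + ((218781 + 187356)*(-246973 - 163015))/(297 - 686 + 145) = -453785*(-1/201541) + (406137*(-409988))/(-244) = 453785/201541 - 166511296356*(-1/244) = 453785/201541 + 41627824089/61 = 8389713322402034/12294001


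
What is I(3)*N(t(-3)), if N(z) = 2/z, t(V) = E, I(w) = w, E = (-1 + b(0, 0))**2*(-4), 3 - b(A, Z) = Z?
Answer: -3/8 ≈ -0.37500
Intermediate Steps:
b(A, Z) = 3 - Z
E = -16 (E = (-1 + (3 - 1*0))**2*(-4) = (-1 + (3 + 0))**2*(-4) = (-1 + 3)**2*(-4) = 2**2*(-4) = 4*(-4) = -16)
t(V) = -16
N(z) = 2/z
I(3)*N(t(-3)) = 3*(2/(-16)) = 3*(2*(-1/16)) = 3*(-1/8) = -3/8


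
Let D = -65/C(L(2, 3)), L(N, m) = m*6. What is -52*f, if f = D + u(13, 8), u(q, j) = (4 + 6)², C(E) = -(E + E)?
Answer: -47645/9 ≈ -5293.9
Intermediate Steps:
L(N, m) = 6*m
C(E) = -2*E
u(q, j) = 100 (u(q, j) = 10² = 100)
D = 65/36 (D = -65/((-12*3)) = -65/((-2*18)) = -65/(-36) = -65*(-1/36) = 65/36 ≈ 1.8056)
f = 3665/36 (f = 65/36 + 100 = 3665/36 ≈ 101.81)
-52*f = -52*3665/36 = -47645/9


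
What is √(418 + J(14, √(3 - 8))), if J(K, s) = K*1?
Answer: 12*√3 ≈ 20.785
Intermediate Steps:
J(K, s) = K
√(418 + J(14, √(3 - 8))) = √(418 + 14) = √432 = 12*√3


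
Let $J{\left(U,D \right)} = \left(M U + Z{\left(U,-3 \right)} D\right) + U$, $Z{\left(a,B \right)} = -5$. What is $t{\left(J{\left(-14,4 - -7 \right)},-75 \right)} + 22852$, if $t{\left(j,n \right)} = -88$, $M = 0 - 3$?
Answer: $22764$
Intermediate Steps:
$M = -3$ ($M = 0 - 3 = -3$)
$J{\left(U,D \right)} = - 5 D - 2 U$ ($J{\left(U,D \right)} = \left(- 3 U - 5 D\right) + U = \left(- 5 D - 3 U\right) + U = - 5 D - 2 U$)
$t{\left(J{\left(-14,4 - -7 \right)},-75 \right)} + 22852 = -88 + 22852 = 22764$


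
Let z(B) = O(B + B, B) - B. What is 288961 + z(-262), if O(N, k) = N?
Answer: 288699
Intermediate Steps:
z(B) = B (z(B) = (B + B) - B = 2*B - B = B)
288961 + z(-262) = 288961 - 262 = 288699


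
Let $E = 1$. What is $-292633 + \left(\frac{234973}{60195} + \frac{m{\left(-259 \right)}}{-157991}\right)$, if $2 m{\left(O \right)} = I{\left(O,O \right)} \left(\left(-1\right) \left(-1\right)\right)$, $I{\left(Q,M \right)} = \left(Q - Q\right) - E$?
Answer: $- \frac{5565962407379489}{19020536490} \approx -2.9263 \cdot 10^{5}$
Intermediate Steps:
$I{\left(Q,M \right)} = -1$ ($I{\left(Q,M \right)} = \left(Q - Q\right) - 1 = 0 - 1 = -1$)
$m{\left(O \right)} = - \frac{1}{2}$ ($m{\left(O \right)} = \frac{\left(-1\right) \left(\left(-1\right) \left(-1\right)\right)}{2} = \frac{\left(-1\right) 1}{2} = \frac{1}{2} \left(-1\right) = - \frac{1}{2}$)
$-292633 + \left(\frac{234973}{60195} + \frac{m{\left(-259 \right)}}{-157991}\right) = -292633 + \left(\frac{234973}{60195} - \frac{1}{2 \left(-157991\right)}\right) = -292633 + \left(234973 \cdot \frac{1}{60195} - - \frac{1}{315982}\right) = -292633 + \left(\frac{234973}{60195} + \frac{1}{315982}\right) = -292633 + \frac{74247298681}{19020536490} = - \frac{5565962407379489}{19020536490}$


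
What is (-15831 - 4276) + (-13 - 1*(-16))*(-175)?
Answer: -20632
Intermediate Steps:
(-15831 - 4276) + (-13 - 1*(-16))*(-175) = -20107 + (-13 + 16)*(-175) = -20107 + 3*(-175) = -20107 - 525 = -20632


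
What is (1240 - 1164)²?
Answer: 5776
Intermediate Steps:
(1240 - 1164)² = 76² = 5776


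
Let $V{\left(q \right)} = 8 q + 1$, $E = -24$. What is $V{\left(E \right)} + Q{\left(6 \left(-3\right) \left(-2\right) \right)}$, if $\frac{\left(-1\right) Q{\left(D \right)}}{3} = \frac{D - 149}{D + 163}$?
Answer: $- \frac{37670}{199} \approx -189.3$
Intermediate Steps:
$V{\left(q \right)} = 1 + 8 q$
$Q{\left(D \right)} = - \frac{3 \left(-149 + D\right)}{163 + D}$ ($Q{\left(D \right)} = - 3 \frac{D - 149}{D + 163} = - 3 \frac{-149 + D}{163 + D} = - \frac{3 \left(-149 + D\right)}{163 + D}$)
$V{\left(E \right)} + Q{\left(6 \left(-3\right) \left(-2\right) \right)} = \left(1 + 8 \left(-24\right)\right) + \frac{3 \left(149 - 6 \left(-3\right) \left(-2\right)\right)}{163 + 6 \left(-3\right) \left(-2\right)} = \left(1 - 192\right) + \frac{3 \left(149 - \left(-18\right) \left(-2\right)\right)}{163 - -36} = -191 + \frac{3 \left(149 - 36\right)}{163 + 36} = -191 + \frac{3 \left(149 - 36\right)}{199} = -191 + 3 \cdot \frac{1}{199} \cdot 113 = -191 + \frac{339}{199} = - \frac{37670}{199}$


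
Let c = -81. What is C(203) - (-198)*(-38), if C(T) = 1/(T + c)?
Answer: -917927/122 ≈ -7524.0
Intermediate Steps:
C(T) = 1/(-81 + T) (C(T) = 1/(T - 81) = 1/(-81 + T))
C(203) - (-198)*(-38) = 1/(-81 + 203) - (-198)*(-38) = 1/122 - 1*7524 = 1/122 - 7524 = -917927/122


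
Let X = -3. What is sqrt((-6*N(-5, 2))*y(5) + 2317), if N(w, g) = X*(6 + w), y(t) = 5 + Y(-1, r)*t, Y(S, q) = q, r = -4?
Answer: sqrt(2047) ≈ 45.244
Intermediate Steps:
y(t) = 5 - 4*t
N(w, g) = -18 - 3*w (N(w, g) = -3*(6 + w) = -18 - 3*w)
sqrt((-6*N(-5, 2))*y(5) + 2317) = sqrt((-6*(-18 - 3*(-5)))*(5 - 4*5) + 2317) = sqrt((-6*(-18 + 15))*(5 - 20) + 2317) = sqrt(-6*(-3)*(-15) + 2317) = sqrt(18*(-15) + 2317) = sqrt(-270 + 2317) = sqrt(2047)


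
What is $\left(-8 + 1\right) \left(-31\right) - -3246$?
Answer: $3463$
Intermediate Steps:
$\left(-8 + 1\right) \left(-31\right) - -3246 = \left(-7\right) \left(-31\right) + 3246 = 217 + 3246 = 3463$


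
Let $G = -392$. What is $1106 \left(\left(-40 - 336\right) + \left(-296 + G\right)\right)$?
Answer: $-1176784$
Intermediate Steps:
$1106 \left(\left(-40 - 336\right) + \left(-296 + G\right)\right) = 1106 \left(\left(-40 - 336\right) - 688\right) = 1106 \left(-376 - 688\right) = 1106 \left(-1064\right) = -1176784$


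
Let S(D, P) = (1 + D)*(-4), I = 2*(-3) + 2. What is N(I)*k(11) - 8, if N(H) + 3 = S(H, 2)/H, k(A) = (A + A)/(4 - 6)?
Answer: 58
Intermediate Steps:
I = -4 (I = -6 + 2 = -4)
S(D, P) = -4 - 4*D
k(A) = -A (k(A) = (2*A)/(-2) = (2*A)*(-½) = -A)
N(H) = -3 + (-4 - 4*H)/H
N(I)*k(11) - 8 = (-7 - 4/(-4))*(-1*11) - 8 = (-7 - 4*(-¼))*(-11) - 8 = (-7 + 1)*(-11) - 8 = -6*(-11) - 8 = 66 - 8 = 58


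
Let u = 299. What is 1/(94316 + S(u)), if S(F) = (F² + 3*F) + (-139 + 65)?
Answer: 1/184540 ≈ 5.4189e-6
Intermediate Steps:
S(F) = -74 + F² + 3*F (S(F) = (F² + 3*F) - 74 = -74 + F² + 3*F)
1/(94316 + S(u)) = 1/(94316 + (-74 + 299² + 3*299)) = 1/(94316 + (-74 + 89401 + 897)) = 1/(94316 + 90224) = 1/184540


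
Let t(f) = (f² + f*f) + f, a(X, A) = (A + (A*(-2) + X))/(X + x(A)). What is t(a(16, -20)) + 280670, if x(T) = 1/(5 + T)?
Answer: 16032863330/57121 ≈ 2.8068e+5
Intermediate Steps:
a(X, A) = (X - A)/(X + 1/(5 + A)) (a(X, A) = (A + (A*(-2) + X))/(X + 1/(5 + A)) = (A + (-2*A + X))/(X + 1/(5 + A)) = (A + (X - 2*A))/(X + 1/(5 + A)) = (X - A)/(X + 1/(5 + A)))
t(f) = f + 2*f² (t(f) = (f² + f²) + f = 2*f² + f = f + 2*f²)
t(a(16, -20)) + 280670 = (-(5 - 20)*(-20 - 1*16)/(1 + 16*(5 - 20)))*(1 + 2*(-(5 - 20)*(-20 - 1*16)/(1 + 16*(5 - 20)))) + 280670 = (-1*(-15)*(-20 - 16)/(1 + 16*(-15)))*(1 + 2*(-1*(-15)*(-20 - 16)/(1 + 16*(-15)))) + 280670 = (-1*(-15)*(-36)/(1 - 240))*(1 + 2*(-1*(-15)*(-36)/(1 - 240))) + 280670 = (-1*(-15)*(-36)/(-239))*(1 + 2*(-1*(-15)*(-36)/(-239))) + 280670 = (-1*(-1/239)*(-15)*(-36))*(1 + 2*(-1*(-1/239)*(-15)*(-36))) + 280670 = 540*(1 + 2*(540/239))/239 + 280670 = 540*(1 + 1080/239)/239 + 280670 = (540/239)*(1319/239) + 280670 = 712260/57121 + 280670 = 16032863330/57121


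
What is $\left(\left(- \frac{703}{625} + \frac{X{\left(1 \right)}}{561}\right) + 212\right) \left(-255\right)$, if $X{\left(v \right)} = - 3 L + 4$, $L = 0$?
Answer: $- \frac{73940617}{1375} \approx -53775.0$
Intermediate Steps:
$X{\left(v \right)} = 4$ ($X{\left(v \right)} = \left(-3\right) 0 + 4 = 0 + 4 = 4$)
$\left(\left(- \frac{703}{625} + \frac{X{\left(1 \right)}}{561}\right) + 212\right) \left(-255\right) = \left(\left(- \frac{703}{625} + \frac{4}{561}\right) + 212\right) \left(-255\right) = \left(- \frac{391883}{350625} + 212\right) \left(-255\right) = \frac{73940617}{350625} \left(-255\right) = - \frac{73940617}{1375}$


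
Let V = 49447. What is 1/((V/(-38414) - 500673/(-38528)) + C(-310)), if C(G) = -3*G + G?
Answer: 740007296/467468402823 ≈ 0.0015830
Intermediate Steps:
C(G) = -2*G
1/((V/(-38414) - 500673/(-38528)) + C(-310)) = 1/((49447/(-38414) - 500673/(-38528)) - 2*(-310)) = 1/((49447*(-1/38414) - 500673*(-1/38528)) + 620) = 1/((-49447/38414 + 500673/38528) + 620) = 1/(8663879303/740007296 + 620) = 1/(467468402823/740007296) = 740007296/467468402823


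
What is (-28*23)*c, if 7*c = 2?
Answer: -184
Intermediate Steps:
c = 2/7 (c = (1/7)*2 = 2/7 ≈ 0.28571)
(-28*23)*c = -28*23*(2/7) = -644*2/7 = -184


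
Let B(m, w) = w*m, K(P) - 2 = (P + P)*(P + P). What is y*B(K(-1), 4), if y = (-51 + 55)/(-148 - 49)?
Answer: -96/197 ≈ -0.48731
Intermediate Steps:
y = -4/197 (y = 4/(-197) = 4*(-1/197) = -4/197 ≈ -0.020305)
K(P) = 2 + 4*P² (K(P) = 2 + (P + P)*(P + P) = 2 + (2*P)*(2*P) = 2 + 4*P²)
B(m, w) = m*w
y*B(K(-1), 4) = -4*(2 + 4*(-1)²)*4/197 = -4*(2 + 4*1)*4/197 = -4*(2 + 4)*4/197 = -24*4/197 = -4/197*24 = -96/197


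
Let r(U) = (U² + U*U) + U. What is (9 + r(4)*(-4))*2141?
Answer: -289035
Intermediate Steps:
r(U) = U + 2*U² (r(U) = (U² + U²) + U = 2*U² + U = U + 2*U²)
(9 + r(4)*(-4))*2141 = (9 + (4*(1 + 2*4))*(-4))*2141 = (9 + (4*(1 + 8))*(-4))*2141 = (9 + (4*9)*(-4))*2141 = (9 + 36*(-4))*2141 = (9 - 144)*2141 = -135*2141 = -289035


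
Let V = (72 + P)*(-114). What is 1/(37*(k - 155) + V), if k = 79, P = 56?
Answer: -1/17404 ≈ -5.7458e-5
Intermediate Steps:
V = -14592 (V = (72 + 56)*(-114) = 128*(-114) = -14592)
1/(37*(k - 155) + V) = 1/(37*(79 - 155) - 14592) = 1/(37*(-76) - 14592) = 1/(-2812 - 14592) = 1/(-17404) = -1/17404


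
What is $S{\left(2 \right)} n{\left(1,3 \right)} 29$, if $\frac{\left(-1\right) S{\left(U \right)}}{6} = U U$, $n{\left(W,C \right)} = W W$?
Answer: $-696$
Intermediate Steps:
$n{\left(W,C \right)} = W^{2}$
$S{\left(U \right)} = - 6 U^{2}$ ($S{\left(U \right)} = - 6 U U = - 6 U^{2}$)
$S{\left(2 \right)} n{\left(1,3 \right)} 29 = - 6 \cdot 2^{2} \cdot 1^{2} \cdot 29 = \left(-6\right) 4 \cdot 1 \cdot 29 = \left(-24\right) 1 \cdot 29 = \left(-24\right) 29 = -696$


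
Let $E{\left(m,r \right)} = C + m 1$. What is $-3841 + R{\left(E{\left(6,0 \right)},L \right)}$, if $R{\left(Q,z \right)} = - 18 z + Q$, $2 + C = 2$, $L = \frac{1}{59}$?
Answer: $- \frac{226283}{59} \approx -3835.3$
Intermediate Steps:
$L = \frac{1}{59} \approx 0.016949$
$C = 0$ ($C = -2 + 2 = 0$)
$E{\left(m,r \right)} = m$ ($E{\left(m,r \right)} = 0 + m 1 = 0 + m = m$)
$R{\left(Q,z \right)} = Q - 18 z$
$-3841 + R{\left(E{\left(6,0 \right)},L \right)} = -3841 + \left(6 - \frac{18}{59}\right) = -3841 + \frac{336}{59} = - \frac{226283}{59}$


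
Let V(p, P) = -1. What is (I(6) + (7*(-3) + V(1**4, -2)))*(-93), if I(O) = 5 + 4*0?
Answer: 1581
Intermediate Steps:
I(O) = 5 (I(O) = 5 + 0 = 5)
(I(6) + (7*(-3) + V(1**4, -2)))*(-93) = (5 + (7*(-3) - 1))*(-93) = (5 + (-21 - 1))*(-93) = (5 - 22)*(-93) = -17*(-93) = 1581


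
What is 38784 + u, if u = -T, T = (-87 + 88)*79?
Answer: 38705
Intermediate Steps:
T = 79 (T = 1*79 = 79)
u = -79 (u = -1*79 = -79)
38784 + u = 38784 - 79 = 38705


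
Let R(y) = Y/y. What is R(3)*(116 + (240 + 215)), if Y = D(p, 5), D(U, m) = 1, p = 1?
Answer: 571/3 ≈ 190.33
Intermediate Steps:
Y = 1
R(y) = 1/y
R(3)*(116 + (240 + 215)) = (116 + (240 + 215))/3 = (116 + 455)/3 = (⅓)*571 = 571/3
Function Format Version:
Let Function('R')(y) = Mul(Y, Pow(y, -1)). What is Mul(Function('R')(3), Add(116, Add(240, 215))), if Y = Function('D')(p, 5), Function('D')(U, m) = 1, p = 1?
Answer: Rational(571, 3) ≈ 190.33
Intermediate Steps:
Y = 1
Function('R')(y) = Pow(y, -1) (Function('R')(y) = Mul(1, Pow(y, -1)) = Pow(y, -1))
Mul(Function('R')(3), Add(116, Add(240, 215))) = Mul(Pow(3, -1), Add(116, Add(240, 215))) = Mul(Rational(1, 3), Add(116, 455)) = Mul(Rational(1, 3), 571) = Rational(571, 3)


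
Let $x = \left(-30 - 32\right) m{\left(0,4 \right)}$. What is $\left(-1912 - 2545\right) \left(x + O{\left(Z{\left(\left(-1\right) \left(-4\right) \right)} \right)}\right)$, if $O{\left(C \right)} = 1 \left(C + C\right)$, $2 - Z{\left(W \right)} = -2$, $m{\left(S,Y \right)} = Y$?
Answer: $1069680$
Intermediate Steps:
$Z{\left(W \right)} = 4$ ($Z{\left(W \right)} = 2 - -2 = 2 + 2 = 4$)
$O{\left(C \right)} = 2 C$ ($O{\left(C \right)} = 1 \cdot 2 C = 2 C$)
$x = -248$ ($x = \left(-30 - 32\right) 4 = \left(-62\right) 4 = -248$)
$\left(-1912 - 2545\right) \left(x + O{\left(Z{\left(\left(-1\right) \left(-4\right) \right)} \right)}\right) = \left(-1912 - 2545\right) \left(-248 + 2 \cdot 4\right) = - 4457 \left(-248 + 8\right) = \left(-4457\right) \left(-240\right) = 1069680$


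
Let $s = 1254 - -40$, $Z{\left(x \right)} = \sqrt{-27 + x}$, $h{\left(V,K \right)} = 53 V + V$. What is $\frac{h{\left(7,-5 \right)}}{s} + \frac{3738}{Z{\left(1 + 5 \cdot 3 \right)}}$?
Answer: $\frac{189}{647} - \frac{3738 i \sqrt{11}}{11} \approx 0.29212 - 1127.0 i$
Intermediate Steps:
$h{\left(V,K \right)} = 54 V$
$s = 1294$ ($s = 1254 + 40 = 1294$)
$\frac{h{\left(7,-5 \right)}}{s} + \frac{3738}{Z{\left(1 + 5 \cdot 3 \right)}} = \frac{54 \cdot 7}{1294} + \frac{3738}{\sqrt{-27 + \left(1 + 5 \cdot 3\right)}} = 378 \cdot \frac{1}{1294} + \frac{3738}{\sqrt{-27 + \left(1 + 15\right)}} = \frac{189}{647} + \frac{3738}{\sqrt{-27 + 16}} = \frac{189}{647} + \frac{3738}{\sqrt{-11}} = \frac{189}{647} + \frac{3738}{i \sqrt{11}} = \frac{189}{647} + 3738 \left(- \frac{i \sqrt{11}}{11}\right) = \frac{189}{647} - \frac{3738 i \sqrt{11}}{11}$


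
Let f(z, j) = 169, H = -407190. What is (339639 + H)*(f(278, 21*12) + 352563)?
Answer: -23827399332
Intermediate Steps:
(339639 + H)*(f(278, 21*12) + 352563) = (339639 - 407190)*(169 + 352563) = -67551*352732 = -23827399332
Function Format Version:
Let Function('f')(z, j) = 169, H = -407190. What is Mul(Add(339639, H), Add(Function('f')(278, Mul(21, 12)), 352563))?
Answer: -23827399332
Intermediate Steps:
Mul(Add(339639, H), Add(Function('f')(278, Mul(21, 12)), 352563)) = Mul(Add(339639, -407190), Add(169, 352563)) = Mul(-67551, 352732) = -23827399332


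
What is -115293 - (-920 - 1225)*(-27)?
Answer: -173208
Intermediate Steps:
-115293 - (-920 - 1225)*(-27) = -115293 - (-2145)*(-27) = -115293 - 1*57915 = -115293 - 57915 = -173208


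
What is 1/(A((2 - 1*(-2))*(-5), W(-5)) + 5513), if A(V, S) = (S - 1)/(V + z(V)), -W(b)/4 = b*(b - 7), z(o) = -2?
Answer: 22/121527 ≈ 0.00018103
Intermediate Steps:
W(b) = -4*b*(-7 + b) (W(b) = -4*b*(b - 7) = -4*b*(-7 + b))
A(V, S) = (-1 + S)/(-2 + V) (A(V, S) = (S - 1)/(V - 2) = (-1 + S)/(-2 + V))
1/(A((2 - 1*(-2))*(-5), W(-5)) + 5513) = 1/((-1 + 4*(-5)*(7 - 1*(-5)))/(-2 + (2 - 1*(-2))*(-5)) + 5513) = 1/((-1 + 4*(-5)*(7 + 5))/(-2 + (2 + 2)*(-5)) + 5513) = 1/((-1 + 4*(-5)*12)/(-2 + 4*(-5)) + 5513) = 1/((-1 - 240)/(-2 - 20) + 5513) = 1/(-241/(-22) + 5513) = 1/(-1/22*(-241) + 5513) = 1/(241/22 + 5513) = 1/(121527/22) = 22/121527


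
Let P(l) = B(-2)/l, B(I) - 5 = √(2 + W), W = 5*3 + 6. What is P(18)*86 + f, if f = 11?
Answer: 314/9 + 43*√23/9 ≈ 57.802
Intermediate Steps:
W = 21 (W = 15 + 6 = 21)
B(I) = 5 + √23 (B(I) = 5 + √(2 + 21) = 5 + √23)
P(l) = (5 + √23)/l
P(18)*86 + f = ((5 + √23)/18)*86 + 11 = (5/18 + √23/18)*86 + 11 = (215/9 + 43*√23/9) + 11 = 314/9 + 43*√23/9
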